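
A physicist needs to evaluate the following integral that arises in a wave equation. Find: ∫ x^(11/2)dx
Power rule: ∫ x^(11/2) dx=x^(13/2)/(13/2) + C

Answer: (2/13)·x^(13/2) + C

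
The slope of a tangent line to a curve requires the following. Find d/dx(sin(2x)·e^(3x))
Product rule: (fg)' = f'g + fg'
f = sin(2x), f' = 2·cos(2x)
g = e^(3x), g' = 3·e^(3x)

Answer: 2·cos(2x)·e^(3x) + 3·sin(2x)·e^(3x)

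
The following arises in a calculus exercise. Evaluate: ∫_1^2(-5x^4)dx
Step 1: Find antiderivative F(x)=-x^5
Step 2: F(2) - F(1)=-32 - (-1)=-31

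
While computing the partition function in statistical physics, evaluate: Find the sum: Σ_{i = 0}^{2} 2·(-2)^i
Geometric series: S = a(1 - r^n)/(1 - r)
a = 2, r = -2, n = 3
S = 2(1+8)/3 = 6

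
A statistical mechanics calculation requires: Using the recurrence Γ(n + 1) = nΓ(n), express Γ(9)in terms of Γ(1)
Γ(9) = 8Γ(8) = 8·7Γ(7) = ... = 8!·Γ(1) = 40320·Γ(1)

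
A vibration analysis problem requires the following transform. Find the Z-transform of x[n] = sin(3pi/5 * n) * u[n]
Z{sin(w0 * n) * u[n]}=z * sin(w0)/(z^2-2z * cos(w0)+1)
With w0=3pi/5: X(z)=z * sin(3pi/5)/(z^2-2z * cos(3pi/5)+1)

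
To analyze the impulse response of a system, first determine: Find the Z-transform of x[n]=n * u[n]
Standard pair: Z{n * u[n]}=z/(z-1)^2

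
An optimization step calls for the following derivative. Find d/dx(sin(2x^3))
Chain rule: d/dx[sin(u)] = cos(u)·u' where u = 2x^3
u' = 6x^2

Answer: 6x^2·cos(2x^3)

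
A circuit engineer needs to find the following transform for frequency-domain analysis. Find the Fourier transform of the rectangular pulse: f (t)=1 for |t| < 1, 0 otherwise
F(omega)=integral from -1 to 1 of e^(-j * omega * t) dt
=2 * sin(1 * omega)/omega=2 * sinc(1 * omega/pi)

Answer: 2 * sin(1 * omega)/omega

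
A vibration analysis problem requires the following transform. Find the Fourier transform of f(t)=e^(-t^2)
The Fourier transform of a Gaussian e^(-t^2) is sqrt(pi)*e^(-omega^2/4).
With a=1: F(omega)=sqrt(pi)*e^(-omega^2/4)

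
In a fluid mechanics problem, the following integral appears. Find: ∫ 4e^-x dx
Since d/dx[e^-x] = - e^-x, we get -4e^-x+C

Answer: -4e^-x+C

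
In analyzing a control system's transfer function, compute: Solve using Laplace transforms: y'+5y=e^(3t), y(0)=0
Take L: sY - 0 + 5Y = 1/(s-3)
Y(s + 5) = 1/(s-3) + 0
Y = 1/((s-3)(s + 5)) + 0/(s + 5)
Partial fractions: 1/((s-3)(s + 5)) = (1/8)/(s-3) - (1/8)/(s + 5)
So Y = (1/8)/(s-3) - (1/8)/(s + 5)
Inverse Laplace transform (L^(-1){1/(s-3)} = e^(3t), L^(-1){1/(s + 5)} = e^(-5t)):

Answer: y(t) = (1/8)·e^(3t) - (1/8)·e^(-5t)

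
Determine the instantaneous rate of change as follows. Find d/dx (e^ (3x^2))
Chain rule: d/dx[e^u] = e^u · u' where u = 3x^2
u' = 6x

Answer: 6x·e^(3x^2)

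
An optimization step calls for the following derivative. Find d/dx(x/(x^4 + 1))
Quotient rule: (f/g)'=(f'g - fg')/g²
f=x, f'=1
g=x^4+1, g'=4x^3

Answer: (1·(x^4+1)-4x^4)/(x^4+1)²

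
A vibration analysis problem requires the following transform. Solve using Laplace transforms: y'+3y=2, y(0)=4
Take L of both sides: sY(s)-4+3Y(s)=2/s
Y(s)(s+3)=2/s+4
Y(s)=2/(s(s+3))+4/(s+3)
Partial fractions: 2/(s(s+3))=(2/3)/s - (2/3)/(s+3)
So Y(s)=(2/3)/s+(10/3)/(s+3)
Inverse transform (L^(-1){1/s}=1, L^(-1){1/(s+3)}=e^(-3t)):

Answer: y(t)=2/3+(10/3)·e^(-3t)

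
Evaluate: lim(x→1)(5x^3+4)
Polynomial is continuous, so substitute x = 1:
5·1^3 + 4 = 9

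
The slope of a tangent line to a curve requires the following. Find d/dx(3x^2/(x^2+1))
Quotient rule: (f/g)'=(f'g - fg')/g²
f=3x^2, f'=6x
g=x^2 + 1, g'=2x

Answer: (6x·(x^2 + 1) - 6x^3)/(x^2 + 1)²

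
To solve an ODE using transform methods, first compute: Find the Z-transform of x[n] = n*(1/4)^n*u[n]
Using the property Z{n*a^n*u[n]}=az/(z-a)^2
With a=1/4: X(z)=(1/4)z/(z - 1/4)^2, |z| > 1/4

Answer: (1/4)z/(z - 1/4)^2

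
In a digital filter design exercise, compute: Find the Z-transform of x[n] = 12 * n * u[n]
Z{n * u[n]} = z/(z-1)^2
By linearity: Z{12 * n * u[n]} = 12z/(z-1)^2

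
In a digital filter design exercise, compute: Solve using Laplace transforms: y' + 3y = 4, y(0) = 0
Take L of both sides: sY(s)-0+3Y(s) = 4/s
Y(s)(s+3) = 4/s+0
Y(s) = 4/(s(s+3))+0/(s+3)
Partial fractions: 4/(s(s+3)) = (4/3)/s - (4/3)/(s+3)
So Y(s) = (4/3)/s - (4/3)/(s+3)
Inverse transform (L^(-1){1/s} = 1, L^(-1){1/(s+3)} = e^(-3t)):

Answer: y(t) = 4/3 - (4/3)·e^(-3t)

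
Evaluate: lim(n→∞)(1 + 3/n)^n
This is the definition of e^3: lim(1 + 3/n)^n=e^3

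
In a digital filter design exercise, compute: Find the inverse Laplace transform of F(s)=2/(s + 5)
L^(-1){2/(s-a)}=c·e^(at)
Here a=-5, c=2

Answer: 2e^(-5t)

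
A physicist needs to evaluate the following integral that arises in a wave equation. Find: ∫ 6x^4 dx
Using power rule: ∫ 6x^4 dx = 6/5 x^5+C = (6/5)x^5+C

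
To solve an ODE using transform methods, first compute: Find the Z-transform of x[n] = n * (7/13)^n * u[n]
Using the property Z{n * a^n * u[n]} = az/(z-a)^2
With a = 7/13: X(z) = (7/13)z/(z - 7/13)^2, |z| > 7/13

Answer: (7/13)z/(z - 7/13)^2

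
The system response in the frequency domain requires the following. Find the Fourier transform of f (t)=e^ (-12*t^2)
The Fourier transform of a Gaussian e^(-a * t^2) is sqrt(pi/a) * e^(-omega^2/(4a)).
With a = 12: F(omega) = sqrt(pi/12) * e^(-omega^2/48)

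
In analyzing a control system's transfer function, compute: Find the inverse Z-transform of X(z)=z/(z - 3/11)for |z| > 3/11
Standard pair: z/(z-a) <-> a^n * u[n] for causal signals
With a=3/11: x[n]=(3/11)^n * u[n]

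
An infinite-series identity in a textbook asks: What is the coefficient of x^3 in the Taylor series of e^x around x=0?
Taylor series of e^x = Σ x^n/n!
Coefficient of x^3 = 1/3! = 1/6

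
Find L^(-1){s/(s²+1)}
L^(-1){s/(s² + w²)}=cos(wt)
Here w=1

Answer: cos(t)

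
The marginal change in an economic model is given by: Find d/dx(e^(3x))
Chain rule: d/dx[e^u] = e^u · u' where u = 3x
u' = 3

Answer: 3·e^(3x)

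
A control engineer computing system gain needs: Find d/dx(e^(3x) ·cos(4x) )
Product rule: (fg)' = f'g+fg'
f = e^(3x), f' = 3·e^(3x)
g = cos(4x), g' = -4·sin(4x)

Answer: 3·e^(3x)·cos(4x)-4·e^(3x)·sin(4x)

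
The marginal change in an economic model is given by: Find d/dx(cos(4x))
Chain rule: d/dx[cos(u)]=-sin(u)·u' where u=4x
u'=4

Answer: -4·sin(4x)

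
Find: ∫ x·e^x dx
Integration by parts: u = x, dv = e^x dx
du = dx, v = e^x
= x·e^x - ∫ e^x dx
= x·e^x - e^x+C

Answer: e^x(x - 1)+C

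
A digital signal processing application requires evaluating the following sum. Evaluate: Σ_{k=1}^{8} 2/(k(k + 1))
Partial fractions: 2/(k(k + 1)) = 2/k - 2/(k + 1)
Telescoping sum: 2(1 - 1/9) = 2·8/9

Answer: 16/9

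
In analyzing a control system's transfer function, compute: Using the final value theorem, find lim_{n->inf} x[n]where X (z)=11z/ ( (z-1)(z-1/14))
Final value theorem: lim x[n]=lim_{z->1} (z-1) * X(z)
(z-1) * X(z)=11z/(z-1/14)
As z->1: 11/(1-1/14)=11/(13/14)=154/13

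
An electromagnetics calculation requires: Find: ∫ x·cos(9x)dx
By parts: u = x, dv = cos(9x) dx
du = dx, v = sin(9x)/9
= x·sin(9x)/9 + cos(9x)/9² + C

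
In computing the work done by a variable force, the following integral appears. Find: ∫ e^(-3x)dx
Since d/dx[e^(-3x)]=-3e^(-3x), we get -1/3 e^(-3x) + C

Answer: (-1/3)e^(-3x) + C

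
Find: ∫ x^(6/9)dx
Power rule: ∫ x^(2/3) dx=x^(5/3)/(5/3)+C

Answer: (3/5)·x^(5/3)+C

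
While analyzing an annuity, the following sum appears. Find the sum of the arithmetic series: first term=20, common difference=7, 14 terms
Last term: a_n=20 + (14 - 1)·7=111
Sum=n(a_1 + a_n)/2=14(20 + 111)/2=917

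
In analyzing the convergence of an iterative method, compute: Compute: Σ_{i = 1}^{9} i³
Using formula: Σ i^3 = [n(n+1)/2]² = [9·10/2]² = 2025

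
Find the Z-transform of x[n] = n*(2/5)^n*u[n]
Using the property Z{n * a^n * u[n]} = az/(z-a)^2
With a = 2/5: X(z) = (2/5)z/(z - 2/5)^2, |z| > 2/5

Answer: (2/5)z/(z - 2/5)^2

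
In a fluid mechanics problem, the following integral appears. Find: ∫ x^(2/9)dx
Power rule: ∫ x^(2/9) dx=x^(11/9)/(11/9)+C

Answer: (9/11)·x^(11/9)+C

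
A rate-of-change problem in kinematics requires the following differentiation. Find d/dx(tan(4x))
Chain rule: d/dx[tan(u)] = sec²(u)·u' where u = 4x
u' = 4

Answer: 4·sec²(4x)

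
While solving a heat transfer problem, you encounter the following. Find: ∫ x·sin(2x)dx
By parts: u = x, dv = sin(2x) dx
du = dx, v = -cos(2x)/2
= -x·cos(2x)/2 + sin(2x)/2² + C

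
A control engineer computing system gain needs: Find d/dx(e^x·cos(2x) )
Product rule: (fg)'=f'g+fg'
f=e^x, f'=e^x
g=cos(2x), g'=-2·sin(2x)

Answer: e^x·cos(2x)-2·e^x·sin(2x)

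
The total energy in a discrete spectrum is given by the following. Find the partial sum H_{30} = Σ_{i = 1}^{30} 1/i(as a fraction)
H_30 = 1 + 1/2 + 1/3 + ... + 1/30
= 9304682830147/2329089562800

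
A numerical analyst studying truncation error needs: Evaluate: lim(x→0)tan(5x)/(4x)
tan(u) ≈ u for small u:
tan(5x)/(4x) ≈ 5x/(4x)=5/4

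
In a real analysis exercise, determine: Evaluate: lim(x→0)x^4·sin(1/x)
Squeeze theorem: -|x^4| ≤ x^4·sin(1/x) ≤ |x^4|
Since x^4 → 0 as x → 0, by squeeze theorem the limit is 0

Answer: 0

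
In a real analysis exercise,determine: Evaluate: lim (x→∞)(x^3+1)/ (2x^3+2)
Divide numerator and denominator by x^3:
lim (1+1/x^3)/(2+2/x^3)=1/2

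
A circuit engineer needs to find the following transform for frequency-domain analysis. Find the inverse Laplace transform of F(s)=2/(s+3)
L^(-1){2/(s-a)} = c·e^(at)
Here a = -3, c = 2

Answer: 2e^(-3t)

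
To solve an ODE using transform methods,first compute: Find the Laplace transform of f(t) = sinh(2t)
L{sinh(at)} = a/(s²-a²)
L{sinh(2t)} = 2/(s²-4)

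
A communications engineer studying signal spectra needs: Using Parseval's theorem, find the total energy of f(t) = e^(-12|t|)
Parseval's theorem: E=integral |f(t)|^2 dt=(1/2pi) integral |F(omega)|^2 domega
E=integral_{-inf}^{inf} e^(-24|t|) dt=2 * integral_0^inf e^(-24t) dt=2/(2 * 12)=1/12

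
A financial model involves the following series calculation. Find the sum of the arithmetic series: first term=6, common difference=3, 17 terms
Last term: a_n=6 + (17 - 1)·3=54
Sum=n(a_1 + a_n)/2=17(6 + 54)/2=510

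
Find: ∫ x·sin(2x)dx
By parts: u=x, dv=sin(2x) dx
du=dx, v=-cos(2x)/2
=-x·cos(2x)/2 + sin(2x)/2² + C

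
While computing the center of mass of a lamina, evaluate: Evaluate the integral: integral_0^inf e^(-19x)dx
integral_0^inf e^(-19x) dx = [-1/19*e^(-19x)]_0^inf
= 0 - (-1/19) = 1/19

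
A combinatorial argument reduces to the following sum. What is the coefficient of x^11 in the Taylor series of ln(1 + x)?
ln(1 + x) = Σ (-1)^(n + 1) x^n/n
Coefficient of x^11 = (-1)^12/11 = 1/11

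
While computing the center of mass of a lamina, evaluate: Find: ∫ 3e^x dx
Since d/dx[e^x] = +e^x, we get 3e^x+C

Answer: 3e^x+C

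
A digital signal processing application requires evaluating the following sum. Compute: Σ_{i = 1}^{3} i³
Using formula: Σ i^3 = [n(n + 1)/2]² = [3·4/2]² = 36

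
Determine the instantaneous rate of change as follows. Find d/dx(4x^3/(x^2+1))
Quotient rule: (f/g)' = (f'g - fg')/g²
f = 4x^3, f' = 12x^2
g = x^2+1, g' = 2x

Answer: (12x^2·(x^2+1)-8x^4)/(x^2+1)²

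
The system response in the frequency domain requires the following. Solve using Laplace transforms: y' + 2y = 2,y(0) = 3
Take L of both sides: sY(s)-3+2Y(s)=2/s
Y(s)(s+2)=2/s+3
Y(s)=2/(s(s+2))+3/(s+2)
Partial fractions: 2/(s(s+2))=1/s - 1/(s+2)
So Y(s)=1/s+2/(s+2)
Inverse transform (L^(-1){1/s}=1, L^(-1){1/(s+2)}=e^(-2t)):

Answer: y(t)=1+2·e^(-2t)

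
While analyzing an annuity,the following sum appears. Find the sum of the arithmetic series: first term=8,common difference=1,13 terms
Last term: a_n = 8+(13-1)·1 = 20
Sum = n(a_1+a_n)/2 = 13(8+20)/2 = 182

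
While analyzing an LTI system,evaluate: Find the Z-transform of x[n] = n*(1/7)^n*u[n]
Using the property Z{n * a^n * u[n]}=az/(z-a)^2
With a=1/7: X(z)=(1/7)z/(z - 1/7)^2, |z| > 1/7

Answer: (1/7)z/(z - 1/7)^2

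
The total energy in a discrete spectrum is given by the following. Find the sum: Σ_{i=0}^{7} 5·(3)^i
Geometric series: S=a(1 - r^n)/(1 - r)
a=5, r=3, n=8
S=5(1 - 6561)/-2=16400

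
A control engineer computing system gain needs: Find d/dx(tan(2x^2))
Chain rule: d/dx[tan(u)] = sec²(u)·u' where u = 2x^2
u' = 4x

Answer: 4x·sec²(2x^2)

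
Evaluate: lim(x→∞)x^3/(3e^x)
Apply L'Hôpital 3 times (∞/∞ each time):
Eventually get 3!/(3e^x) → 0

Answer: 0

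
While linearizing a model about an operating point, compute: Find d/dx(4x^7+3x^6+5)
Power rule: d/dx(ax^n) = n·a·x^(n-1)
Term by term: 28·x^6+18·x^5

Answer: 28x^6+18x^5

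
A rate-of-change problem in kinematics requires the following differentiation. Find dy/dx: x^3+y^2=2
Differentiate: 3x^2+2y·(dy/dx)=0
dy/dx=-3x^2/(2y)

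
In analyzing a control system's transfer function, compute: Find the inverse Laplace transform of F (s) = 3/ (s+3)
L^(-1){3/(s-a)} = c·e^(at)
Here a = -3, c = 3

Answer: 3e^(-3t)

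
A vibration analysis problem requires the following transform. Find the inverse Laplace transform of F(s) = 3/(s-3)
L^(-1){3/(s-a)}=c·e^(at)
Here a=3, c=3

Answer: 3e^(3t)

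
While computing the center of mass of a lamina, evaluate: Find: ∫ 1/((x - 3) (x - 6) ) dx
Partial fractions: 1/((x-3)(x-6)) = A/(x-3) + B/(x-6)
A = -1/3, B = 1/3
∫ [-1/3· 1/(x-3) + 1/3· 1/(x-6)] dx
= (1/3)[ln|x-6| - ln|x-3|] + C

Answer: (1/3)·ln|(x-6)/(x-3)| + C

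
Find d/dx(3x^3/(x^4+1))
Quotient rule: (f/g)' = (f'g - fg')/g²
f = 3x^3, f' = 9x^2
g = x^4+1, g' = 4x^3

Answer: (9x^2·(x^4+1)-12x^6)/(x^4+1)²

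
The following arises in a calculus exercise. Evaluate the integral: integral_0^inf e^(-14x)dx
integral_0^inf e^(-14x) dx = [-1/14 * e^(-14x)]_0^inf
= 0 - (-1/14) = 1/14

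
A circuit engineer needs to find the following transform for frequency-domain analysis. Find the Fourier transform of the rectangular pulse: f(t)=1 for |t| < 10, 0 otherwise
F(omega) = integral from -10 to 10 of e^(-j*omega*t) dt
= 2*sin(10*omega)/omega = 20*sinc(10*omega/pi)

Answer: 2*sin(10*omega)/omega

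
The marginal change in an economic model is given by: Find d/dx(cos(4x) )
Chain rule: d/dx[cos(u)]=-sin(u)·u' where u=4x
u'=4

Answer: -4·sin(4x)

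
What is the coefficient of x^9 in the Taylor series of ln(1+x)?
ln(1+x) = Σ (-1)^(n+1) x^n/n
Coefficient of x^9 = (-1)^10/9 = 1/9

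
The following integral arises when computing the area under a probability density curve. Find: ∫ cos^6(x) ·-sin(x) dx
Let u = cos(x), du = -sin(x) dx
∫ u^6 du = u^7/7+C

Answer: cos^7(x)/7+C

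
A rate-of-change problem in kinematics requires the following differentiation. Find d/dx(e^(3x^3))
Chain rule: d/dx[e^u] = e^u · u' where u = 3x^3
u' = 9x^2

Answer: 9x^2·e^(3x^3)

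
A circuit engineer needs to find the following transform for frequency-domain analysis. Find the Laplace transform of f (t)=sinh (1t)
L{sinh(at)}=a/(s²-a²)
L{sinh(1t)}=1/(s²-1)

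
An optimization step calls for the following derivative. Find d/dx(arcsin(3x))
d/dx[arcsin(u)] = u'/√(1-u²), u = 3x, u' = 3

Answer: 3/√(1-9x²)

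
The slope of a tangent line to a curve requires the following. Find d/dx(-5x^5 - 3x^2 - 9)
Power rule: d/dx(ax^n)=n·a·x^(n-1)
Term by term: -25·x^4-6·x

Answer: -25x^4-6x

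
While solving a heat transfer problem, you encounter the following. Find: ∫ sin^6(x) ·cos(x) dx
Let u=sin(x), du=cos(x) dx
∫ u^6 du=u^7/7+C

Answer: sin^7(x)/7+C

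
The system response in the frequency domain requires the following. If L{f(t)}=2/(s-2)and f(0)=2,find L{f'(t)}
L{f'(t)}=s·F(s) - f(0)=2s/(s-2)-2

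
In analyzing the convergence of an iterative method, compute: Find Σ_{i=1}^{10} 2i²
= 2·n(n+1)(2n+1)/6 = 2·10·11·21/6 = 770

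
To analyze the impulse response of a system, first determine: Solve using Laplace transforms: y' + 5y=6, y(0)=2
Take L of both sides: sY(s)-2+5Y(s)=6/s
Y(s)(s+5)=6/s+2
Y(s)=6/(s(s+5))+2/(s+5)
Partial fractions: 6/(s(s+5))=(6/5)/s - (6/5)/(s+5)
So Y(s)=(6/5)/s+(4/5)/(s+5)
Inverse transform (L^(-1){1/s}=1, L^(-1){1/(s+5)}=e^(-5t)):

Answer: y(t)=6/5+(4/5)·e^(-5t)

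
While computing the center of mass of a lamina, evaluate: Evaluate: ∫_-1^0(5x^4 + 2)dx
Step 1: Find antiderivative F(x) = x^5+2x
Step 2: F(0) - F(-1) = 0 - (-3) = 3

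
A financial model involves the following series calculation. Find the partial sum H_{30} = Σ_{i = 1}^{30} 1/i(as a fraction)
H_30=1 + 1/2 + 1/3 + ... + 1/30
=9304682830147/2329089562800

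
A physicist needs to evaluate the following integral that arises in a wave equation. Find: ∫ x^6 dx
Using power rule: ∫ x^6 dx=1/7 x^7+C=(1/7)x^7+C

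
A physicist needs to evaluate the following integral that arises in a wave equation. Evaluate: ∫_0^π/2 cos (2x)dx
Antiderivative: sin(2x)/2
Evaluate at bounds: [sin(2·π/2)/2] - [sin(2·0)/2]
= ((0) - (0))/2 = 0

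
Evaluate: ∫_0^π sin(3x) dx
Antiderivative: -cos(3x)/3
Evaluate at bounds: [-cos(3·π)/3] - [-cos(3·0)/3]
= (-(-1)+(1))/3 = 2/3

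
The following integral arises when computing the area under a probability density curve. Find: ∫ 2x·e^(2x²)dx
Let u=2x², du=4x dx
∫ (1/2)e^u du=e^u/2 + C

Answer: e^(2x²)/2 + C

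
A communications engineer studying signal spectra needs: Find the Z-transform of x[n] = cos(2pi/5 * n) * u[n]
Z{cos(w0*n)*u[n]}=z(z - cos(w0))/(z^2-2z*cos(w0)+1)
With w0=2pi/5: X(z)=z(z - cos(2pi/5))/(z^2-2z*cos(2pi/5)+1)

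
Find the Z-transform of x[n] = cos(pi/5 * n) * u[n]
Z{cos(w0 * n) * u[n]} = z(z - cos(w0))/(z^2-2z * cos(w0)+1)
With w0 = pi/5: X(z) = z(z - cos(pi/5))/(z^2-2z * cos(pi/5)+1)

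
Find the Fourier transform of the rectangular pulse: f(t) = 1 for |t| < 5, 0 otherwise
F(omega) = integral from -5 to 5 of e^(-j*omega*t) dt
= 2*sin(5*omega)/omega = 10*sinc(5*omega/pi)

Answer: 2*sin(5*omega)/omega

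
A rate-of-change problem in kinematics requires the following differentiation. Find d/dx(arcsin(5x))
d/dx[arcsin(u)]=u'/√(1-u²), u=5x, u'=5

Answer: 5/√(1-25x²)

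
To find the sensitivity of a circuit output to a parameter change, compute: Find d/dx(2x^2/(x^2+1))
Quotient rule: (f/g)' = (f'g - fg')/g²
f = 2x^2, f' = 4x
g = x^2+1, g' = 2x

Answer: (4x·(x^2+1)-4x^3)/(x^2+1)²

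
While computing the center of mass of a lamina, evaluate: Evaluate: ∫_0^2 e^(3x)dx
Antiderivative: (1/3)e^(3x)
Evaluate: (1/3)(e^6-1)

Answer: (e^6-1)/3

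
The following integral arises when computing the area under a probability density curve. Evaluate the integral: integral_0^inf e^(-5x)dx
integral_0^inf e^(-5x) dx=[-1/5 * e^(-5x)]_0^inf
=0 - (-1/5)=1/5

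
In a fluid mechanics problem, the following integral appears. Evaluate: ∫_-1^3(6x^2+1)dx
Step 1: Find antiderivative F(x)=2x^3 + x
Step 2: F(3) - F(-1)=57 - (-3)=60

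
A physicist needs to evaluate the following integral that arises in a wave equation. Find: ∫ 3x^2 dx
Using power rule: ∫ 3x^2 dx = 3/3 x^3+C = x^3+C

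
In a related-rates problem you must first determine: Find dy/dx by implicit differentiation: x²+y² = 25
Differentiate both sides: 2x+2y·(dy/dx) = 0
Solve: dy/dx = -2x/(2y) = -x/y

Answer: dy/dx = -x/y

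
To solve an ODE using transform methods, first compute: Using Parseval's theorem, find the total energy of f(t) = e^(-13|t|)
Parseval's theorem: E = integral |f(t)|^2 dt = (1/2pi) integral |F(omega)|^2 domega
E = integral_{-inf}^{inf} e^(-26|t|) dt = 2 * integral_0^inf e^(-26t) dt = 2/(2 * 13) = 1/13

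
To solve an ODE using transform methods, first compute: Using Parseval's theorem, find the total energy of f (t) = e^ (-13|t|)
Parseval's theorem: E=integral |f(t)|^2 dt=(1/2pi) integral |F(omega)|^2 domega
E=integral_{-inf}^{inf} e^(-26|t|) dt=2 * integral_0^inf e^(-26t) dt=2/(2 * 13)=1/13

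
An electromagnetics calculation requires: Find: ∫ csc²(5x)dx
Since d/dx[-cot(5x)]=5csc²(5x), integral=-cot(5x)/5 + C

Answer: (-1/5)cot(5x) + C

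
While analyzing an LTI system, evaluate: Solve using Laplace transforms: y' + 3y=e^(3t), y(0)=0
Take L: sY - 0+3Y = 1/(s-3)
Y(s+3) = 1/(s-3)+0
Y = 1/((s-3)(s+3))+0/(s+3)
Partial fractions: 1/((s-3)(s+3)) = (1/6)/(s-3) - (1/6)/(s+3)
So Y = (1/6)/(s-3) - (1/6)/(s+3)
Inverse Laplace transform (L^(-1){1/(s-3)} = e^(3t), L^(-1){1/(s+3)} = e^(-3t)):

Answer: y(t) = (1/6)·e^(3t) - (1/6)·e^(-3t)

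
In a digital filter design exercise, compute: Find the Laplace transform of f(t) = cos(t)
L{cos(wt)} = s/(s²+w²)
L{cos(t)} = s/(s²+1)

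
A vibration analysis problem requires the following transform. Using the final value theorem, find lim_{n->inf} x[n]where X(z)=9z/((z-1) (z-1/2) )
Final value theorem: lim x[n] = lim_{z->1} (z-1)*X(z)
(z-1)*X(z) = 9z/(z-1/2)
As z->1: 9/(1 - 1/2) = 9/(1/2) = 18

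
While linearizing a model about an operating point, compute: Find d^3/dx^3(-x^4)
Apply power rule 3 times:
d^1: -4x^3
d^2: -12x^2
d^3: -24x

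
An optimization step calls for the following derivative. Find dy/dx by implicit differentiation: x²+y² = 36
Differentiate both sides: 2x + 2y·(dy/dx) = 0
Solve: dy/dx = -2x/(2y) = -x/y

Answer: dy/dx = -x/y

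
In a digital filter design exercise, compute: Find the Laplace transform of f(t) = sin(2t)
L{sin(wt)}=w/(s² + w²)
L{sin(2t)}=2/(s² + 4)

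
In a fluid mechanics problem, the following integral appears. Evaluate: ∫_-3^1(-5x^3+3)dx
Step 1: Find antiderivative F(x) = (-5/4)x^4+3x
Step 2: F(1) - F(-3) = 7/4 - (-441/4) = 112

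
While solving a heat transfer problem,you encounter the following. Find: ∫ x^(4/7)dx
Power rule: ∫ x^(4/7) dx=x^(11/7)/(11/7)+C

Answer: (7/11)·x^(11/7)+C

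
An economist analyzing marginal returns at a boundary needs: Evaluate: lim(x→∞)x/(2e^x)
Apply L'Hôpital 1 times (∞/∞ each time):
Eventually get 1!/(2e^x) → 0

Answer: 0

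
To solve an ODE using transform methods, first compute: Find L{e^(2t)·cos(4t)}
First shifting: L{e^(at)f(t)}=F(s-a)
L{cos(4t)}=s/(s² + 16)
Shift: (s-2)/((s-2)² + 16)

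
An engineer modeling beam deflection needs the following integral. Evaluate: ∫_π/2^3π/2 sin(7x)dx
Antiderivative: -cos(7x)/7
Evaluate at bounds: [-cos(7·3π/2)/7] - [-cos(7·π/2)/7]
= (-(0) + (0))/7 = 0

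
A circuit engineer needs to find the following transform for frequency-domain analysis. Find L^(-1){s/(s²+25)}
L^(-1){s/(s²+w²)} = cos(wt)
Here w = 5

Answer: cos(5t)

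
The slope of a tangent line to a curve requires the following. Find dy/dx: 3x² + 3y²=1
Differentiate: 6x + 6y·(dy/dx)=0
dy/dx=-6x/(6y)=-1·(x/y)

Answer: dy/dx=-1·(x/y)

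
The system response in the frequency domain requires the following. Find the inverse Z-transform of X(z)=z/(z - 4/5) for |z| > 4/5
Standard pair: z/(z-a) <-> a^n*u[n] for causal signals
With a=4/5: x[n]=(4/5)^n*u[n]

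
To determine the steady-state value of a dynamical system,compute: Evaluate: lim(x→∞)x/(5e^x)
Apply L'Hôpital 1 times (∞/∞ each time):
Eventually get 1!/(5e^x) → 0

Answer: 0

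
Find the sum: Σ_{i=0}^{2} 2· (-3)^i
Geometric series: S = a(1 - r^n)/(1 - r)
a = 2, r = -3, n = 3
S = 2(1 + 27)/4 = 14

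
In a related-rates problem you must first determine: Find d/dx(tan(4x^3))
Chain rule: d/dx[tan(u)]=sec²(u)·u' where u=4x^3
u'=12x^2

Answer: 12x^2·sec²(4x^3)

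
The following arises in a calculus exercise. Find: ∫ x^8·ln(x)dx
By parts: u = ln(x), dv = x^8 dx
du = 1/x dx, v = x^9/9
= x^9·ln(x)/9 - ∫ x^8/9 dx
= x^9·ln(x)/9 - x^9/81 + C

Answer: x^9(ln(x)/9 - 1/81) + C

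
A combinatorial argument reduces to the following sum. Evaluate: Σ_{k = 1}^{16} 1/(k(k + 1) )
Partial fractions: 1/(k(k + 1)) = 1/k - 1/(k + 1)
Telescoping sum: 1(1 - 1/17) = 1·16/17

Answer: 16/17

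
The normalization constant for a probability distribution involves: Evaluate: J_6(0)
J_n(0) = 0 for all n > 0 (Bessel function of first kind)
J_6(0) = 0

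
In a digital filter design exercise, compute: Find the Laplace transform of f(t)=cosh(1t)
L{cosh(at)}=s/(s²-a²)
L{cosh(1t)}=s/(s²-1)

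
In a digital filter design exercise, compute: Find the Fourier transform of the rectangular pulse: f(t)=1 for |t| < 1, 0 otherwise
F(omega)=integral from -1 to 1 of e^(-j * omega * t) dt
=2 * sin(1 * omega)/omega=2 * sinc(1 * omega/pi)

Answer: 2 * sin(1 * omega)/omega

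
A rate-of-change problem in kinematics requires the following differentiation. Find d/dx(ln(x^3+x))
Chain rule: d/dx[ln(u)]=u'/u where u=x^3+x
u'=3x^2+1

Answer: (3x^2+1)/(x^3+x)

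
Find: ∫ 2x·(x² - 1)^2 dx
Let u = x² - 1, du = 2x dx
∫ u^2 du = u^3/3 + C

Answer: (x² - 1)^3/3 + C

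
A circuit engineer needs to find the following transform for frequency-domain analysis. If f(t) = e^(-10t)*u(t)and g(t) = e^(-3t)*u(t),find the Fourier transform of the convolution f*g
By the convolution theorem: F{f*g}=F(omega)*G(omega)
F(omega)=1/(10+j*omega), G(omega)=1/(3+j*omega)
F{f*g}=1/((10+j*omega)(3+j*omega))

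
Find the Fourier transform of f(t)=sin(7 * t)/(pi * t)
sin(W * t)/(pi * t) = (W/pi) * sinc(W * t/pi) is the impulse response of the ideal low-pass filter with cutoff W (here W = 7).
Its Fourier transform is a rectangular function:
F(omega) = 1 for |omega| < 7, 0 otherwise

Answer: rect(omega/14) [i.e., 1 for |omega| < 7, 0 otherwise]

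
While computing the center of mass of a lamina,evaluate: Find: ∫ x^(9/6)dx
Power rule: ∫ x^(3/2) dx=x^(5/2)/(5/2)+C

Answer: (2/5)·x^(5/2)+C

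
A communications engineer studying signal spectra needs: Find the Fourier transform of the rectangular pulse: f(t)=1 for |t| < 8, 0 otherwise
F(omega) = integral from -8 to 8 of e^(-j * omega * t) dt
= 2 * sin(8 * omega)/omega = 16 * sinc(8 * omega/pi)

Answer: 2 * sin(8 * omega)/omega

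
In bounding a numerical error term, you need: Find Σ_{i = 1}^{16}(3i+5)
=3·Σ i+5·16=3·136+80=488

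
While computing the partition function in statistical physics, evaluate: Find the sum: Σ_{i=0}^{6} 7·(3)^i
Geometric series: S = a(1 - r^n)/(1 - r)
a = 7, r = 3, n = 7
S = 7(1-2187)/-2 = 7651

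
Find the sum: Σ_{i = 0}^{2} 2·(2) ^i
Geometric series: S = a(1 - r^n)/(1 - r)
a = 2, r = 2, n = 3
S = 2(1 - 8)/-1 = 14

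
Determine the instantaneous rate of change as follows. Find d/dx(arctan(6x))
d/dx[arctan(u)]=u'/(1 + u²), u=6x, u'=6

Answer: 6/(1 + 36x²)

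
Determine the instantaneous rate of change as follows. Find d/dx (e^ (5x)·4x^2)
Product rule: (fg)'=f'g+fg'
f=e^(5x), f'=5·e^(5x)
g=4x^2, g'=8x

Answer: 20·e^(5x)·x^2+8·e^(5x)·x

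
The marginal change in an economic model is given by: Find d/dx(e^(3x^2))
Chain rule: d/dx[e^u]=e^u · u' where u=3x^2
u'=6x

Answer: 6x·e^(3x^2)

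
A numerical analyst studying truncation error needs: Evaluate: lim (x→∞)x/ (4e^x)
Apply L'Hôpital 1 times (∞/∞ each time):
Eventually get 1!/(4e^x) → 0

Answer: 0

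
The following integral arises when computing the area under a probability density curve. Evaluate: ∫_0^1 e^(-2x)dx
Antiderivative: (1/(-2))e^(-2x)
Evaluate: (1/(-2))(e^-2-1)

Answer: (e^-2-1)/(-2)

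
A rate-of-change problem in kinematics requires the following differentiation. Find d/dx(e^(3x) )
Chain rule: d/dx[e^u]=e^u · u' where u=3x
u'=3

Answer: 3·e^(3x)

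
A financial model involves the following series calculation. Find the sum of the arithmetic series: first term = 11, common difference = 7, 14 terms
Last term: a_n = 11 + (14 - 1)·7 = 102
Sum = n(a_1 + a_n)/2 = 14(11 + 102)/2 = 791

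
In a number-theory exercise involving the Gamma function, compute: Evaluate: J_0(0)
J_0(0)=1 (Bessel function of first kind at origin)

Answer: 1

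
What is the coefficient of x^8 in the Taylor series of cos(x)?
cos(x)=Σ (-1)^k x^(2k)/(2k)!
For x^8: (-1)^4/8!=1/40320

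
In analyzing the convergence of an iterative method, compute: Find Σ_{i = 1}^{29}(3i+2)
=3·Σ i+2·29=3·435+58=1363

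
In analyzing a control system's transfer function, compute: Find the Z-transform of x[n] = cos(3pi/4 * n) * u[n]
Z{cos(w0 * n) * u[n]} = z(z - cos(w0))/(z^2 - 2z * cos(w0) + 1)
With w0 = 3pi/4: X(z) = z(z - cos(3pi/4))/(z^2 - 2z * cos(3pi/4) + 1)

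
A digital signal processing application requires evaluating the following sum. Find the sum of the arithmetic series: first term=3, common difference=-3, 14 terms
Last term: a_n = 3 + (14 - 1)·-3 = -36
Sum = n(a_1 + a_n)/2 = 14(3 + (-36))/2 = -231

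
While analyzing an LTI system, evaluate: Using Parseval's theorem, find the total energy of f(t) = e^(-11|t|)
Parseval's theorem: E=integral |f(t)|^2 dt=(1/2pi) integral |F(omega)|^2 domega
E=integral_{-inf}^{inf} e^(-22|t|) dt=2*integral_0^inf e^(-22t) dt=2/(2*11)=1/11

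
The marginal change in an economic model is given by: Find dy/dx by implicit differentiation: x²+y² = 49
Differentiate both sides: 2x + 2y·(dy/dx) = 0
Solve: dy/dx = -2x/(2y) = -x/y

Answer: dy/dx = -x/y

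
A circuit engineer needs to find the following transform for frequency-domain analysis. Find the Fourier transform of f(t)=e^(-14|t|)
Using the standard pair: F{e^(-a|t|)} = 2a/(a^2+omega^2)
With a = 14: F(omega) = 28/(196+omega^2)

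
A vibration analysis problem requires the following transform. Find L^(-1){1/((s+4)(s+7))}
Partial fractions: 1/((s+4)(s+7)) = A/(s+4)+B/(s+7)
Cover-up: A = 1/(s+7)|_{s = -4} = 1/3; B = 1/(s+4)|_{s = -7} = -1/3
L^(-1) = (1/3)e^(-4t) - (1/3)e^(-7t)

Answer: (1/3)(e^(-4t) - e^(-7t))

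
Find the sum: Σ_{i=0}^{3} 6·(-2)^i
Geometric series: S = a(1 - r^n)/(1 - r)
a = 6, r = -2, n = 4
S = 6(1 - 16)/3 = -30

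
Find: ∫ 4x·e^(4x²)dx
Let u = 4x², du = 8x dx
∫ (1/2)e^u du = e^u/2 + C

Answer: e^(4x²)/2 + C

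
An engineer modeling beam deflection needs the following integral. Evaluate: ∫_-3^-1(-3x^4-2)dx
Step 1: Find antiderivative F(x)=(-3/5)x^5 - 2x
Step 2: F(-1) - F(-3)=13/5 - (759/5)=-746/5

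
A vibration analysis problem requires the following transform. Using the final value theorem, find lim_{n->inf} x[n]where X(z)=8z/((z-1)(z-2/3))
Final value theorem: lim x[n] = lim_{z->1} (z-1)*X(z)
(z-1)*X(z) = 8z/(z-2/3)
As z->1: 8/(1 - 2/3) = 8/(1/3) = 24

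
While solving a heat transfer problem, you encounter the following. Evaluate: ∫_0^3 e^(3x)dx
Antiderivative: (1/3)e^(3x)
Evaluate: (1/3)(e^9-1)

Answer: (e^9-1)/3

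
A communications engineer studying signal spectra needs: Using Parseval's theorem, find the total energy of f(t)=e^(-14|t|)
Parseval's theorem: E = integral |f(t)|^2 dt = (1/2pi) integral |F(omega)|^2 domega
E = integral_{-inf}^{inf} e^(-28|t|) dt = 2 * integral_0^inf e^(-28t) dt = 2/(2 * 14) = 1/14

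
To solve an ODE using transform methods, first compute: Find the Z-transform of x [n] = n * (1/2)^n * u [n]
Using the property Z{n*a^n*u[n]} = az/(z-a)^2
With a = 1/2: X(z) = (1/2)z/(z - 1/2)^2, |z| > 1/2

Answer: (1/2)z/(z - 1/2)^2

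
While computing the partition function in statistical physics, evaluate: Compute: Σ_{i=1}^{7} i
Using formula: Σ i^1=n(n + 1)/2=7·8/2=28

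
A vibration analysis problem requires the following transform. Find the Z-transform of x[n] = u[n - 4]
Using the time-shift property: Z{u[n-4]}=z^(-4) * z/(z-1)
=z^(-3)/(z-1)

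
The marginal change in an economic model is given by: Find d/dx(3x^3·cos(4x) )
Product rule: (fg)' = f'g + fg'
f = 3x^3, f' = 9x^2
g = cos(4x), g' = -4·sin(4x)

Answer: 9x^2·cos(4x) - 12x^3·sin(4x)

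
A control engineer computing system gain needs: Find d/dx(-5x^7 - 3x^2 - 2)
Power rule: d/dx(ax^n)=n·a·x^(n-1)
Term by term: -35·x^6-6·x

Answer: -35x^6-6x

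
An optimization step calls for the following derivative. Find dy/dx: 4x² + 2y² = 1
Differentiate: 8x+4y·(dy/dx) = 0
dy/dx = -8x/(4y) = -2·(x/y)

Answer: dy/dx = -2·(x/y)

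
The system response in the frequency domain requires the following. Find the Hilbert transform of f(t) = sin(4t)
The Hilbert transform shifts each frequency component by -pi/2.
H{sin(wt)} = -cos(wt)
With w = 4: H{sin(4t)} = -cos(4t)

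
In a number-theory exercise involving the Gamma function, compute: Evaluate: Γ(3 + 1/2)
Γ(n+1/2) = (2n)!√π/(4^n·n!)
= 720√π/(64·6) = (15/8)·√π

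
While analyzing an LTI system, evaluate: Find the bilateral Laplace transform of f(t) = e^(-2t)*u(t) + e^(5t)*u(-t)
For e^(-2t)*u(t): L = 1/(s+2), Re(s) > -2
For e^(5t)*u(-t): L = -1/(s-5), Re(s) < 5
Combined: F(s) = 1/(s+2)-1/(s-5), -2 < Re(s) < 5

Answer: 1/(s+2)-1/(s-5), ROC: -2 < Re(s) < 5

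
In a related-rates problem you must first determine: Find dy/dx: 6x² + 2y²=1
Differentiate: 12x + 4y·(dy/dx) = 0
dy/dx = -12x/(4y) = -3·(x/y)

Answer: dy/dx = -3·(x/y)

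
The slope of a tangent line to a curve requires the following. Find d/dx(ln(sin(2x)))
Chain rule: d/dx[ln(u)] = u'/u where u = sin(2x)
u' = 2cos(2x)

Answer: (2cos(2x))/(sin(2x))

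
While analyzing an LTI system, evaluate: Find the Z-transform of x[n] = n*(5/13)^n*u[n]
Using the property Z{n * a^n * u[n]}=az/(z-a)^2
With a=5/13: X(z)=(5/13)z/(z - 5/13)^2, |z| > 5/13

Answer: (5/13)z/(z - 5/13)^2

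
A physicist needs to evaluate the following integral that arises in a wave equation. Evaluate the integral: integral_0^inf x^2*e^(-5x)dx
This is a Gamma integral. Substitute u = 5x (du = 5 dx):
integral_0^inf x^2 * e^(-5x) dx = (1/5^3) integral_0^inf u^2 * e^(-u) du
= Gamma(3)/5^3 = 2!/5^3 = 2/125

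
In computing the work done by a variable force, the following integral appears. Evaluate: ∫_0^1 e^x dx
Antiderivative: e^x
Evaluate: (e^1-1)

Answer: e^1-1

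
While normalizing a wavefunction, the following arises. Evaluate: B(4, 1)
B(x,y)=Γ(x)Γ(y)/Γ(x + y)=(x-1)!(y-1)!/(x + y-1)!
B(4,1)=3!·0!/4!=1/4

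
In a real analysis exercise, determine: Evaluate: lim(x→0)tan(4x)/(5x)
tan(u) ≈ u for small u:
tan(4x)/(5x) ≈ 4x/(5x) = 4/5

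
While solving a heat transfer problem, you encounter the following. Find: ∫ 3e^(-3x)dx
Since d/dx[e^(-3x)]=-3e^(-3x), we get -1 e^(-3x) + C

Answer: -e^(-3x) + C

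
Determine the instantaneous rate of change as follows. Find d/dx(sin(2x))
Chain rule: d/dx[sin(u)] = cos(u)·u' where u = 2x
u' = 2

Answer: 2·cos(2x)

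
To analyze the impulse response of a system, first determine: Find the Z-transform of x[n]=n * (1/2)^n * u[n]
Using the property Z{n * a^n * u[n]} = az/(z-a)^2
With a = 1/2: X(z) = (1/2)z/(z - 1/2)^2, |z| > 1/2

Answer: (1/2)z/(z - 1/2)^2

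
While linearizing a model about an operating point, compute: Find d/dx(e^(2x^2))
Chain rule: d/dx[e^u]=e^u · u' where u=2x^2
u'=4x

Answer: 4x·e^(2x^2)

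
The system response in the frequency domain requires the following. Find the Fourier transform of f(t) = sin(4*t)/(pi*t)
sin(W * t)/(pi * t) = (W/pi) * sinc(W * t/pi) is the impulse response of the ideal low-pass filter with cutoff W (here W = 4).
Its Fourier transform is a rectangular function:
F(omega) = 1 for |omega| < 4, 0 otherwise

Answer: rect(omega/8) [i.e., 1 for |omega| < 4, 0 otherwise]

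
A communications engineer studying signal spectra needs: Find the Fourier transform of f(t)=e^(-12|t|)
Using the standard pair: F{e^(-a|t|)} = 2a/(a^2 + omega^2)
With a = 12: F(omega) = 24/(144 + omega^2)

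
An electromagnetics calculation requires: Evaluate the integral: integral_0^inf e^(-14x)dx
integral_0^inf e^(-14x) dx = [-1/14*e^(-14x)]_0^inf
= 0 - (-1/14) = 1/14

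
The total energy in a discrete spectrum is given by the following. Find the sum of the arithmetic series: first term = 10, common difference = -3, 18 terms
Last term: a_n = 10 + (18 - 1)·-3 = -41
Sum = n(a_1 + a_n)/2 = 18(10 + (-41))/2 = -279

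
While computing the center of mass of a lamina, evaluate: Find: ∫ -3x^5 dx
Using power rule: ∫ -3x^5 dx = -3/6 x^6 + C = (-1/2)x^6 + C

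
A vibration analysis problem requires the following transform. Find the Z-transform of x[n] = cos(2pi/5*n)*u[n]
Z{cos(w0 * n) * u[n]}=z(z - cos(w0))/(z^2 - 2z * cos(w0) + 1)
With w0=2pi/5: X(z)=z(z - cos(2pi/5))/(z^2 - 2z * cos(2pi/5) + 1)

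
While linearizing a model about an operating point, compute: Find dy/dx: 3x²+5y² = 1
Differentiate: 6x+10y·(dy/dx) = 0
dy/dx = -6x/(10y) = -(3/5)·(x/y)

Answer: dy/dx = -(3/5)·(x/y)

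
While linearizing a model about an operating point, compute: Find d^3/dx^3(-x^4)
Apply power rule 3 times:
d^1: -4x^3
d^2: -12x^2
d^3: -24x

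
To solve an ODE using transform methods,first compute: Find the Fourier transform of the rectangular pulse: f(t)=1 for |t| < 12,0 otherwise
F(omega) = integral from -12 to 12 of e^(-j * omega * t) dt
= 2 * sin(12 * omega)/omega = 24 * sinc(12 * omega/pi)

Answer: 2 * sin(12 * omega)/omega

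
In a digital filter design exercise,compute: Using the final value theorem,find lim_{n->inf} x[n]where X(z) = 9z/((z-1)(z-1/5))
Final value theorem: lim x[n]=lim_{z->1} (z-1)*X(z)
(z-1)*X(z)=9z/(z-1/5)
As z->1: 9/(1 - 1/5)=9/(4/5)=45/4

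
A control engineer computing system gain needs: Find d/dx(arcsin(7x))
d/dx[arcsin(u)] = u'/√(1-u²), u = 7x, u' = 7

Answer: 7/√(1 - 49x²)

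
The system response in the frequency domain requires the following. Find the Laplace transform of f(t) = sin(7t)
L{sin(wt)} = w/(s² + w²)
L{sin(7t)} = 7/(s² + 49)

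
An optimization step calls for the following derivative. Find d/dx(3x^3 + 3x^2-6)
Power rule: d/dx(ax^n) = n·a·x^(n-1)
Term by term: 9·x^2+6·x

Answer: 9x^2+6x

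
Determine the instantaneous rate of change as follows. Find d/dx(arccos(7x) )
d/dx[arccos(u)] = -u'/√(1-u²), u = 7x, u' = 7

Answer: -7/√(1 - 49x²)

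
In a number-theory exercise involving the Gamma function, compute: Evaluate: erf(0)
erf(0)=0 (error function is odd and erf(0)=0 by definition)

Answer: 0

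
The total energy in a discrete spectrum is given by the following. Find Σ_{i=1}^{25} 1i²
= 1·n(n + 1)(2n + 1)/6 = 1·25·26·51/6 = 5525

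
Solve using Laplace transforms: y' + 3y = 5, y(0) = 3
Take L of both sides: sY(s) - 3 + 3Y(s)=5/s
Y(s)(s + 3)=5/s + 3
Y(s)=5/(s(s + 3)) + 3/(s + 3)
Partial fractions: 5/(s(s + 3))=(5/3)/s - (5/3)/(s + 3)
So Y(s)=(5/3)/s + (4/3)/(s + 3)
Inverse transform (L^(-1){1/s}=1, L^(-1){1/(s + 3)}=e^(-3t)):

Answer: y(t)=5/3 + (4/3)·e^(-3t)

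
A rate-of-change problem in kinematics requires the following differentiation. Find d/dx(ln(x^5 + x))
Chain rule: d/dx[ln(u)] = u'/u where u = x^5 + x
u' = 5x^4 + 1

Answer: (5x^4 + 1)/(x^5 + x)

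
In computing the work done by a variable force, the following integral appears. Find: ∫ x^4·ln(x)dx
By parts: u=ln(x), dv=x^4 dx
du=1/x dx, v=x^5/5
=x^5·ln(x)/5 - ∫ x^4/5 dx
=x^5·ln(x)/5 - x^5/25+C

Answer: x^5(ln(x)/5-1/25)+C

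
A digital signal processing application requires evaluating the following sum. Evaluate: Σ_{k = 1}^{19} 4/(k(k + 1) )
Partial fractions: 4/(k(k + 1))=4/k - 4/(k + 1)
Telescoping sum: 4(1 - 1/20)=4·19/20

Answer: 19/5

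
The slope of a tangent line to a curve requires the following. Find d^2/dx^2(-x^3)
Apply power rule 2 times:
d^1: -3x^2
d^2: -6x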